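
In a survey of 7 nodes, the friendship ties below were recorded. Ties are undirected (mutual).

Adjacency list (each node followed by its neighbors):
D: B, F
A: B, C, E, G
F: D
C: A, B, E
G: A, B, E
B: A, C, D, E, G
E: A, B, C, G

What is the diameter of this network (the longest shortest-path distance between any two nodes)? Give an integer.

3

Eccentricity of each node (its greatest distance to any other): A:3, B:2, C:3, D:2, E:3, F:3, G:3.
The maximum eccentricity is 3, realized for instance by the pair C–F via C – B – D – F. So the diameter is 3.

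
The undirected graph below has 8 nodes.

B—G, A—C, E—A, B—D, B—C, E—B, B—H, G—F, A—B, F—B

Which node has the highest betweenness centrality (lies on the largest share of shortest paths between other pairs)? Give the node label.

Unnormalized betweenness of each node: A:1/2, B:35/2, C:0, D:0, E:0, F:0, G:0, H:0.
B has the largest value, 35/2, making it the main broker — the node through which the most shortest paths run.

B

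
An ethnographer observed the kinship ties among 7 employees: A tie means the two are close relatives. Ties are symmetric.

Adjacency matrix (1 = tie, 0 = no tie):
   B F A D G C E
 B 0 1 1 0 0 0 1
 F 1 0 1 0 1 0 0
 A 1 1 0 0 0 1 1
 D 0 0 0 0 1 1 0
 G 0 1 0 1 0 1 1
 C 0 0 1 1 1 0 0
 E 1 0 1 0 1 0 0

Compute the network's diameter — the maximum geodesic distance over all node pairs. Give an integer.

3

Eccentricity of each node (its greatest distance to any other): A:2, B:3, C:2, D:3, E:2, F:2, G:2.
The maximum eccentricity is 3, realized for instance by the pair B–D via B – F – G – D. So the diameter is 3.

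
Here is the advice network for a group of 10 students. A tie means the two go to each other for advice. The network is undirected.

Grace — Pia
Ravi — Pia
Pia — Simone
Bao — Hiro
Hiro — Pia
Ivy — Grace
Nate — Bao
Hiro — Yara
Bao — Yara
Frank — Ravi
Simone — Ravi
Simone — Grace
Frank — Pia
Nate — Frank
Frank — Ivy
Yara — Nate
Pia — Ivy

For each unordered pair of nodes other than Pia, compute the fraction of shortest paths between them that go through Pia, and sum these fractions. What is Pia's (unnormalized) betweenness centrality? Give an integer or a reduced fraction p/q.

29/2

Pairs whose geodesics pass through Pia — Simone–Frank: 1/2; Simone–Ivy: 1/2; Simone–Bao: 1; Simone–Yara: 1; Simone–Nate: 1/2; Simone–Hiro: 1; Frank–Grace: 1/2; Frank–Hiro: 1; Ravi–Ivy: 1/2; Ravi–Grace: 1/2; Ravi–Bao: 1/2; Ravi–Yara: 1/2; Ravi–Hiro: 1; Ivy–Bao: 1/2 … (+6 more pairs).
All other pairs contribute 0.
Summing the contributions gives betweenness(Pia) = 29/2.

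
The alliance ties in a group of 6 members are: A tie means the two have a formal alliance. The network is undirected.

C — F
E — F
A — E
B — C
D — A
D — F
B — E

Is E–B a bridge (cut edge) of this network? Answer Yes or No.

Even without that edge, E still reaches B via E – F – C – B, so the network stays connected. Not a bridge.

No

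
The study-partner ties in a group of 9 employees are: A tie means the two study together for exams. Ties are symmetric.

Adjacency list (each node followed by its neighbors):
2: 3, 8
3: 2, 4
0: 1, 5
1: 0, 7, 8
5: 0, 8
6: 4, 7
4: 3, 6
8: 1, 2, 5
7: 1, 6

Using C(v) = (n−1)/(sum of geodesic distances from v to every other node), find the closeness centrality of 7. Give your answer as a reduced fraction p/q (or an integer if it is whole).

8/17

Distances from 7: 0:2, 1:1, 2:3, 3:3, 4:2, 5:3, 6:1, 8:2. Sum = 17.
n = 9, so closeness = 8/17.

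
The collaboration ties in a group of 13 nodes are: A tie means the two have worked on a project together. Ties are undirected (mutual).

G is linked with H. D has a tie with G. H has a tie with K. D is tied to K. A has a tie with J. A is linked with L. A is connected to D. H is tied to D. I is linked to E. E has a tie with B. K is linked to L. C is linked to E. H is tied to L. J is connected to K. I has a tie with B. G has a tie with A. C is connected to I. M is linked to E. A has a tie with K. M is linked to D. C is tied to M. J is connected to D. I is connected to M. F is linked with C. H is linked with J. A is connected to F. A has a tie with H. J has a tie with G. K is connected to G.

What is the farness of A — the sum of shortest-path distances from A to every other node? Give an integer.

Distances from A: B:4, C:2, D:1, E:3, F:1, G:1, H:1, I:3, J:1, K:1, L:1, M:2.
Sum = 4 + 2 + 1 + 3 + 1 + 1 + 1 + 3 + 1 + 1 + 1 + 2 = 21.

21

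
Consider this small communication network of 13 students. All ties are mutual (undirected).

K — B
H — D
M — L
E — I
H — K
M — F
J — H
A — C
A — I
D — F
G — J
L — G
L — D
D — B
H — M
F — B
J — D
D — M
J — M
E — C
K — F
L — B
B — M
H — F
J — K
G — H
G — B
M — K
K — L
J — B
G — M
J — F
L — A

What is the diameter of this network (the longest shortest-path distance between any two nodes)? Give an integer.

Eccentricity of each node (its greatest distance to any other): A:3, B:4, C:4, D:4, E:5, F:5, G:4, H:5, I:4, J:5, K:4, L:3, M:4.
The maximum eccentricity is 5, realized for instance by the pair H–E via H – G – L – A – C – E. So the diameter is 5.

5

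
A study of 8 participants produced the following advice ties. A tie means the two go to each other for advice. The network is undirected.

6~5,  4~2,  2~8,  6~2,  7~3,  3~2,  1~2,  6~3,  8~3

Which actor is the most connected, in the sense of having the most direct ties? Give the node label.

Degrees — 1:1, 2:5, 3:4, 4:1, 5:1, 6:3, 7:1, 8:2.
The maximum is 5, attained only by 2.

2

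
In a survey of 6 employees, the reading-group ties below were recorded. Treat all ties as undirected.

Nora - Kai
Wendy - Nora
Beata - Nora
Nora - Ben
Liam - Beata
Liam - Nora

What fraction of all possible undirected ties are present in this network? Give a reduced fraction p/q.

There are 6 edges and 6 nodes, so the maximum possible is C(6,2) = 15.
Density = 6/15 = 2/5.

2/5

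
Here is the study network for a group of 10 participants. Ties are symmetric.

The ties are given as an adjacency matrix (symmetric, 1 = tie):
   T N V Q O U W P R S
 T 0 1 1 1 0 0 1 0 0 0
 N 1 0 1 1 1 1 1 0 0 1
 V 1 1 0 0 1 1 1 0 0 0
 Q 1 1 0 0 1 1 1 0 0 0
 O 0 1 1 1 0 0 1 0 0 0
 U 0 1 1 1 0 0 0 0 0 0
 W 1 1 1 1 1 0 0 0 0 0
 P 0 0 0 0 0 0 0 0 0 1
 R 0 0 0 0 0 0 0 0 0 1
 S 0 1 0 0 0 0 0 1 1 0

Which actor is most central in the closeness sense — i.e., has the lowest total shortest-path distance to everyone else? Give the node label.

N

Farness (sum of distances to all others) for each node — N:11, O:16, P:23, Q:15, R:23, S:15, T:16, U:17, V:15, W:15.
The smallest farness is 11, for N, so N has the highest closeness.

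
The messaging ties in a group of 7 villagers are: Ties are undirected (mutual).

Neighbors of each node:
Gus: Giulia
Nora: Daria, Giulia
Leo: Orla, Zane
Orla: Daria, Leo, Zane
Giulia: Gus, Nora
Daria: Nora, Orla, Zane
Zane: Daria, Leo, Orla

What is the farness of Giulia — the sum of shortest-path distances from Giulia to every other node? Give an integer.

Distances from Giulia: Daria:2, Gus:1, Leo:4, Nora:1, Orla:3, Zane:3.
Sum = 2 + 1 + 4 + 1 + 3 + 3 = 14.

14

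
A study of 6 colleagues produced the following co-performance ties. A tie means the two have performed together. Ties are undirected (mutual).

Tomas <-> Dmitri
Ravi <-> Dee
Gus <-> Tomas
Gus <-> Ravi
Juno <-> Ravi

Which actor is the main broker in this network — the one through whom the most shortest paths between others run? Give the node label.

Unnormalized betweenness of each node: Dee:0, Dmitri:0, Gus:6, Juno:0, Ravi:7, Tomas:4.
Ravi has the largest value, 7, making it the main broker — the node through which the most shortest paths run.

Ravi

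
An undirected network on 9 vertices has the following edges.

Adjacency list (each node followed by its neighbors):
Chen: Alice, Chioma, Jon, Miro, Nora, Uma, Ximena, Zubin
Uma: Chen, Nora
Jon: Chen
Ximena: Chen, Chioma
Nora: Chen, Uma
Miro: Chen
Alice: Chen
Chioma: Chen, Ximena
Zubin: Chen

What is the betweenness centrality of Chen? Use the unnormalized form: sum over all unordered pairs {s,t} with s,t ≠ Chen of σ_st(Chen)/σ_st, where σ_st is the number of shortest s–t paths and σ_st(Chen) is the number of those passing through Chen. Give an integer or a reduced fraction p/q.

Pairs whose geodesics pass through Chen — Uma–Jon: 1; Uma–Ximena: 1; Uma–Alice: 1; Uma–Chioma: 1; Uma–Miro: 1; Uma–Zubin: 1; Jon–Nora: 1; Jon–Ximena: 1; Jon–Alice: 1; Jon–Chioma: 1; Jon–Miro: 1; Jon–Zubin: 1; Nora–Ximena: 1; Nora–Alice: 1 … (+12 more pairs).
All other pairs contribute 0.
Summing the contributions gives betweenness(Chen) = 26.

26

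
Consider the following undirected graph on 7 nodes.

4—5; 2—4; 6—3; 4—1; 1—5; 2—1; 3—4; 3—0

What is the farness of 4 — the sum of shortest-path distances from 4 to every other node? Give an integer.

8

Distances from 4: 0:2, 1:1, 2:1, 3:1, 5:1, 6:2.
Sum = 2 + 1 + 1 + 1 + 1 + 2 = 8.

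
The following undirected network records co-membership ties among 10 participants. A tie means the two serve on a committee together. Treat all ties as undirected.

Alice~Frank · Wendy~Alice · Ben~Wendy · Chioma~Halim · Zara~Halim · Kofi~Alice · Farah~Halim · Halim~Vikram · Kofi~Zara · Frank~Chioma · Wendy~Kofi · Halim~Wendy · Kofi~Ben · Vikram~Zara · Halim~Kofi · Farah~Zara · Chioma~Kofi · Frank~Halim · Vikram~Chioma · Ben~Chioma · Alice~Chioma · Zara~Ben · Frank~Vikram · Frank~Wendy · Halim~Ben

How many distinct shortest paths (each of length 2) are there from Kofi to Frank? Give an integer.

4

The shortest distance is 2. The length-2 paths are: Kofi–Chioma–Frank; Kofi–Alice–Frank; Kofi–Wendy–Frank; Kofi–Halim–Frank.
That gives 4 distinct shortest paths.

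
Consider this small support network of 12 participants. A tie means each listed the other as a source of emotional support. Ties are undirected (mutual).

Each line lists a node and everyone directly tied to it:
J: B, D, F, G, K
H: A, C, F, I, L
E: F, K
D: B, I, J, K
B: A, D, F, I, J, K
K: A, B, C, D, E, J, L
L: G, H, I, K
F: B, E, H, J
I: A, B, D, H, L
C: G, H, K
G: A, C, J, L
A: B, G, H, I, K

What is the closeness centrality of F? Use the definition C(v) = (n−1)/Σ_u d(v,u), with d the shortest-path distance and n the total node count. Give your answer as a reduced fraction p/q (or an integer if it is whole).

Distances from F: A:2, B:1, C:2, D:2, E:1, G:2, H:1, I:2, J:1, K:2, L:2. Sum = 18.
n = 12, so closeness = 11/18.

11/18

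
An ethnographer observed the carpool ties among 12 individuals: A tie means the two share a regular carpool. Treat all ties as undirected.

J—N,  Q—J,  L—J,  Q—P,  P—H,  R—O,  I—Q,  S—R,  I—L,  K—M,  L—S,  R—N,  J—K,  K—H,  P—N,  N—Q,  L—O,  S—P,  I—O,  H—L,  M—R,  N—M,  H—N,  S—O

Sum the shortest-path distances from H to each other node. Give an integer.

18

Distances from H: I:2, J:2, K:1, L:1, M:2, N:1, O:2, P:1, Q:2, R:2, S:2.
Sum = 2 + 2 + 1 + 1 + 2 + 1 + 2 + 1 + 2 + 2 + 2 = 18.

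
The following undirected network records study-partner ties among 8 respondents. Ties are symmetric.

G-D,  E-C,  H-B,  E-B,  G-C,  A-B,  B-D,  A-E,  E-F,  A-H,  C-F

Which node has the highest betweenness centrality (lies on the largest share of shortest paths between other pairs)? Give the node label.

E

Unnormalized betweenness of each node: A:3/2, B:13/2, C:3, D:5/2, E:7, F:0, G:3/2, H:0.
E has the largest value, 7, making it the main broker — the node through which the most shortest paths run.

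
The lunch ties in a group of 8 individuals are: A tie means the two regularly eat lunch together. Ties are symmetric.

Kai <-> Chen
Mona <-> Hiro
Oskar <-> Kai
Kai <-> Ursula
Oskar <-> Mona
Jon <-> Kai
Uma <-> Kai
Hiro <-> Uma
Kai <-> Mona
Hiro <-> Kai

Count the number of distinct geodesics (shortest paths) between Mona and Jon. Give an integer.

1

The shortest distance is 2, and the only length-2 path is Mona–Kai–Jon. So there is exactly 1 shortest path.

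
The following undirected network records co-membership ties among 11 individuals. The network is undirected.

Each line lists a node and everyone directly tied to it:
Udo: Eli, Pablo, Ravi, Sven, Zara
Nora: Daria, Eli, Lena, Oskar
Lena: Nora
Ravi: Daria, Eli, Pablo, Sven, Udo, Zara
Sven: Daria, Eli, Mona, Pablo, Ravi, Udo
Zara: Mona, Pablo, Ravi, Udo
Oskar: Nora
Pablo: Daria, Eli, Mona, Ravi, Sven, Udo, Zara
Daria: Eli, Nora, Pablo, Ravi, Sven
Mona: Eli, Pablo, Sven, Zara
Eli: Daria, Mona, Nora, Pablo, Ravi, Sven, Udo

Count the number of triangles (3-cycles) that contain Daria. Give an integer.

Daria's neighbors: Eli, Nora, Pablo, Ravi, and Sven.
Neighbor pairs that are themselves tied: Daria–Eli–Nora; Daria–Eli–Pablo; Daria–Eli–Ravi; Daria–Eli–Sven; Daria–Pablo–Ravi; Daria–Pablo–Sven; Daria–Ravi–Sven. Each forms one triangle with Daria, for 7 in total.

7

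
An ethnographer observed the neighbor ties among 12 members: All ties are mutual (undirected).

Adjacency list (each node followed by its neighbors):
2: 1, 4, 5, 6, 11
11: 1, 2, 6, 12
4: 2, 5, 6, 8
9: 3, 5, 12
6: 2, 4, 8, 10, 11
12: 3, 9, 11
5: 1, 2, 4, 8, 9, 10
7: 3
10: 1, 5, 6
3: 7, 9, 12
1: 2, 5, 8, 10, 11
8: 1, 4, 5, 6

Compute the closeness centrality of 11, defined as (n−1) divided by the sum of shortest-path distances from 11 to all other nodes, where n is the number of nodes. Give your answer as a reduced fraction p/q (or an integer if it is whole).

Distances from 11: 1:1, 2:1, 3:2, 4:2, 5:2, 6:1, 7:3, 8:2, 9:2, 10:2, 12:1. Sum = 19.
n = 12, so closeness = 11/19.

11/19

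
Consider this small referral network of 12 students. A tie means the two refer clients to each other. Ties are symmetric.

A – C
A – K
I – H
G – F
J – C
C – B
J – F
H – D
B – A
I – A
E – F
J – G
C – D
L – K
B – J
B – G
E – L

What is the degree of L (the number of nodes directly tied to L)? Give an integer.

2

L is directly tied to E and K. That is 2 neighbors, so the degree of L is 2.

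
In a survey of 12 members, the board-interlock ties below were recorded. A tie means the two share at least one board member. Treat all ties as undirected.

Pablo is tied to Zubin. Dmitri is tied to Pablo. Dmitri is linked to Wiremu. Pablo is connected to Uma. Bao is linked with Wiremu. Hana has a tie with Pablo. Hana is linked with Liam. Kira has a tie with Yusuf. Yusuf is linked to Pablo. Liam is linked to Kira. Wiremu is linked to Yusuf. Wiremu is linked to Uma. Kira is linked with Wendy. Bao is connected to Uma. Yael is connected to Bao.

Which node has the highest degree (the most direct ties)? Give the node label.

Degrees — Bao:3, Dmitri:2, Hana:2, Kira:3, Liam:2, Pablo:5, Uma:3, Wendy:1, Wiremu:4, Yael:1, Yusuf:3, Zubin:1.
The maximum is 5, attained only by Pablo.

Pablo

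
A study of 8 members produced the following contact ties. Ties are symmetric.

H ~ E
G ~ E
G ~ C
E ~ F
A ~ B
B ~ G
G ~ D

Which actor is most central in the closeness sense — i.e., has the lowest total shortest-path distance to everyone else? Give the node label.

G

Farness (sum of distances to all others) for each node — A:20, B:14, C:16, D:16, E:12, F:18, G:10, H:18.
The smallest farness is 10, for G, so G has the highest closeness.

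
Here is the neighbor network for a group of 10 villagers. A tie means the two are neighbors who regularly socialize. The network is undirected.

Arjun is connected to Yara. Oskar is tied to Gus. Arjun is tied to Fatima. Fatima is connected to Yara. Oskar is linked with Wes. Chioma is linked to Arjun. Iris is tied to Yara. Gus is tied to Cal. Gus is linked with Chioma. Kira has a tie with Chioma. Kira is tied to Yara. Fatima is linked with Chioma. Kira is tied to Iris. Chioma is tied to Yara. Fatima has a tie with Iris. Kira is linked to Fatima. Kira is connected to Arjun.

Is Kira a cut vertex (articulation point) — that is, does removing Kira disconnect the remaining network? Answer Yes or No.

No

Even without Kira, every remaining node can still reach every other (the residual graph is connected), so Kira is not a cut vertex.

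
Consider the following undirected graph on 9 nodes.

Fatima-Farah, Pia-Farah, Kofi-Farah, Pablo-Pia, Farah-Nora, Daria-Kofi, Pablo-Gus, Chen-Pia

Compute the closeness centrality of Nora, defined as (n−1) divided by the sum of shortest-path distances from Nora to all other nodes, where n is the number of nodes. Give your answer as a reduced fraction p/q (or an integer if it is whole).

Distances from Nora: Chen:3, Daria:3, Farah:1, Fatima:2, Gus:4, Kofi:2, Pablo:3, Pia:2. Sum = 20.
n = 9, so closeness = 8/20 = 2/5.

2/5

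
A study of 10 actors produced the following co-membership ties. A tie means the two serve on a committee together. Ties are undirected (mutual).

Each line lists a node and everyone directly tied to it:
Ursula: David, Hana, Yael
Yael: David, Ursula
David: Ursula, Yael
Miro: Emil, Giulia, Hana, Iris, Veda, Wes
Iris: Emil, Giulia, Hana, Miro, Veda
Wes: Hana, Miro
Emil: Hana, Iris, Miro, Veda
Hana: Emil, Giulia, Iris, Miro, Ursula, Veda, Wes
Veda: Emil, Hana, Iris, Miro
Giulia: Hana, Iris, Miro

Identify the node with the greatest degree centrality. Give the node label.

Degrees — David:2, Emil:4, Giulia:3, Hana:7, Iris:5, Miro:6, Ursula:3, Veda:4, Wes:2, Yael:2.
The maximum is 7, attained only by Hana.

Hana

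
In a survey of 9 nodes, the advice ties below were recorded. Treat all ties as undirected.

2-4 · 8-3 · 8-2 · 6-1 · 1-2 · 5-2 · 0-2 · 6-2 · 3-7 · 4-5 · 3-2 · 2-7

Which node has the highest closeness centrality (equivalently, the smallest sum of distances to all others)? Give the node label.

2

Farness (sum of distances to all others) for each node — 0:15, 1:14, 2:8, 3:13, 4:14, 5:14, 6:14, 7:14, 8:14.
The smallest farness is 8, for 2, so 2 has the highest closeness.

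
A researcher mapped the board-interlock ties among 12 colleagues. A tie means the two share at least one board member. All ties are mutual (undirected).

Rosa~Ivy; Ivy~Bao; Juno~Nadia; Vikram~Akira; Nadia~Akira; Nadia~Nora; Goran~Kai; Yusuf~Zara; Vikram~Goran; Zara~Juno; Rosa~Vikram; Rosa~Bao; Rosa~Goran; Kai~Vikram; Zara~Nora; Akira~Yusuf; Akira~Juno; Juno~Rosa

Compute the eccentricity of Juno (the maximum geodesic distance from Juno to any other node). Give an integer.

Distances from Juno: Akira:1, Bao:2, Goran:2, Ivy:2, Kai:3, Nadia:1, Nora:2, Rosa:1, Vikram:2, Yusuf:2, Zara:1.
The largest is 3 (to Kai), so the eccentricity of Juno is 3.

3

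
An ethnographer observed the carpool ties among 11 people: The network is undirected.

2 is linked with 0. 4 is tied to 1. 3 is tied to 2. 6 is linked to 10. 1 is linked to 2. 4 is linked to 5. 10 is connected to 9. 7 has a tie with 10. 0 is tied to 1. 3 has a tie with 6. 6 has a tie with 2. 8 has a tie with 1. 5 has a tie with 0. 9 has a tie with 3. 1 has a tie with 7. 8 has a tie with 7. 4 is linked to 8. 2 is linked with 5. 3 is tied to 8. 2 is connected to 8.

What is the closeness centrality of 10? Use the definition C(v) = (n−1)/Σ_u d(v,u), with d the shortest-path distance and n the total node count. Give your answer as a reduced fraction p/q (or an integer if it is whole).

1/2

Distances from 10: 0:3, 1:2, 2:2, 3:2, 4:3, 5:3, 6:1, 7:1, 8:2, 9:1. Sum = 20.
n = 11, so closeness = 10/20 = 1/2.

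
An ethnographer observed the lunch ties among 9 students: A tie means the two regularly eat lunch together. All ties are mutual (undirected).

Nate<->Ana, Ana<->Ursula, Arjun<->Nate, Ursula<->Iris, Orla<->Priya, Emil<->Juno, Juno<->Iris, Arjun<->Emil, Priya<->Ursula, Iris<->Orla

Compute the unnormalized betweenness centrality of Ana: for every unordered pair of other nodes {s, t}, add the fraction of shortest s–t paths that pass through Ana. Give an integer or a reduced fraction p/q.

6

Pairs whose geodesics pass through Ana — Iris–Nate: 1; Orla–Nate: 2/2; Priya–Nate: 1; Priya–Arjun: 1; Ursula–Nate: 1; Ursula–Arjun: 1.
All other pairs contribute 0.
Summing the contributions gives betweenness(Ana) = 6.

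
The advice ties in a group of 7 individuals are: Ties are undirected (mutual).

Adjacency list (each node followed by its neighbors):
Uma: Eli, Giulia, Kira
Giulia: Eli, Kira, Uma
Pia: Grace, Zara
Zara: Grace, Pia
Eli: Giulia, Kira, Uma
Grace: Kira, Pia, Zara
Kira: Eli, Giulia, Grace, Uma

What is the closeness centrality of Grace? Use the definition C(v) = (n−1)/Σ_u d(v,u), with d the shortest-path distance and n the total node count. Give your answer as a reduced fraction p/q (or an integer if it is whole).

2/3

Distances from Grace: Eli:2, Giulia:2, Kira:1, Pia:1, Uma:2, Zara:1. Sum = 9.
n = 7, so closeness = 6/9 = 2/3.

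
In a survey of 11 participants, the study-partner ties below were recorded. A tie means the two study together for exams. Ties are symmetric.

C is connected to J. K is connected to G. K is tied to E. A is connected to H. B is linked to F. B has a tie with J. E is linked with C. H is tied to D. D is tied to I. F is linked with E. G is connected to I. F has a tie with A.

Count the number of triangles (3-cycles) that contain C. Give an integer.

C's neighbors are E and J, but none of them are tied to each other, so no triangle contains C.

0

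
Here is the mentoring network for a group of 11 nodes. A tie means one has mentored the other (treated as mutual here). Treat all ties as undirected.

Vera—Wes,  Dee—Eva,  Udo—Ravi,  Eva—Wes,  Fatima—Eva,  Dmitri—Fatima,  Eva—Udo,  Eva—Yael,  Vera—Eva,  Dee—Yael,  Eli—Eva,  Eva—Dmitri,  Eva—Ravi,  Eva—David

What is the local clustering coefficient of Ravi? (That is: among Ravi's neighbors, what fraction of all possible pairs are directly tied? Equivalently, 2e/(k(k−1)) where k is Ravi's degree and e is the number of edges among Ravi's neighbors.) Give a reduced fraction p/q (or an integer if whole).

1

Ravi's neighbors: Eva and Udo (k = 2).
Possible neighbor pairs: C(2,2) = 1. Edges among them: Eva–Udo → e = 1.
Clustering(Ravi) = 1/1.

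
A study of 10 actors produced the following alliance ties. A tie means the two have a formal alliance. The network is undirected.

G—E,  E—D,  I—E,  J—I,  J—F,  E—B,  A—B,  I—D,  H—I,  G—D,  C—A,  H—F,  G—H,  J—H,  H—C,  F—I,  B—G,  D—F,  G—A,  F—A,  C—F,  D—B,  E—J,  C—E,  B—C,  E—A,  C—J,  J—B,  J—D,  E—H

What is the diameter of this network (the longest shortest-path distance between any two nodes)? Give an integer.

2

Eccentricity of each node (its greatest distance to any other): A:2, B:2, C:2, D:2, E:2, F:2, G:2, H:2, I:2, J:2.
The maximum eccentricity is 2, realized for instance by the pair D–C via D – F – C. So the diameter is 2.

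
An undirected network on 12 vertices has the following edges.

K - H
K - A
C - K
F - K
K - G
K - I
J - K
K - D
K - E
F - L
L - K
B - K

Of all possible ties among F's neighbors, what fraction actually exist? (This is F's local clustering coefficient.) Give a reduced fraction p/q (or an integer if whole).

F's neighbors: K and L (k = 2).
Possible neighbor pairs: C(2,2) = 1. Edges among them: K–L → e = 1.
Clustering(F) = 1/1.

1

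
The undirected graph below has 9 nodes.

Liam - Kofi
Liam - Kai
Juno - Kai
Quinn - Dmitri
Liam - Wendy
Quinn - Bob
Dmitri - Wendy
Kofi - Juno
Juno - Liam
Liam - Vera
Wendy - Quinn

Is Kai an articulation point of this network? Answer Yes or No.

Even without Kai, every remaining node can still reach every other (the residual graph is connected), so Kai is not a cut vertex.

No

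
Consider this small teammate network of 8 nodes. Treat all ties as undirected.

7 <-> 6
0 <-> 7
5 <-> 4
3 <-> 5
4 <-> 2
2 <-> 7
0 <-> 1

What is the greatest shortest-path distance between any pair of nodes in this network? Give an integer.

6

Eccentricity of each node (its greatest distance to any other): 0:5, 1:6, 2:3, 3:6, 4:4, 5:5, 6:5, 7:4.
The maximum eccentricity is 6, realized for instance by the pair 1–3 via 1 – 0 – 7 – 2 – 4 – 5 – 3. So the diameter is 6.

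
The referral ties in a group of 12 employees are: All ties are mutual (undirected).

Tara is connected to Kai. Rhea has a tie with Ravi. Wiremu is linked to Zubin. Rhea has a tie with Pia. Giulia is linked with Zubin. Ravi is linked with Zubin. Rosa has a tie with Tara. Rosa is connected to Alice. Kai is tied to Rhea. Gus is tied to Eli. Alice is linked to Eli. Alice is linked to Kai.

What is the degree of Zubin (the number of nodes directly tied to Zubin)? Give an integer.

Zubin is directly tied to Giulia, Ravi, and Wiremu. That is 3 neighbors, so the degree of Zubin is 3.

3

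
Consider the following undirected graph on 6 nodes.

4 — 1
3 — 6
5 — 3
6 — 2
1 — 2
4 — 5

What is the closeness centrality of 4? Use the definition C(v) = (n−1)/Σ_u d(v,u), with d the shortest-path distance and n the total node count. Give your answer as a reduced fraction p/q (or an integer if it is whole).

5/9

Distances from 4: 1:1, 2:2, 3:2, 5:1, 6:3. Sum = 9.
n = 6, so closeness = 5/9.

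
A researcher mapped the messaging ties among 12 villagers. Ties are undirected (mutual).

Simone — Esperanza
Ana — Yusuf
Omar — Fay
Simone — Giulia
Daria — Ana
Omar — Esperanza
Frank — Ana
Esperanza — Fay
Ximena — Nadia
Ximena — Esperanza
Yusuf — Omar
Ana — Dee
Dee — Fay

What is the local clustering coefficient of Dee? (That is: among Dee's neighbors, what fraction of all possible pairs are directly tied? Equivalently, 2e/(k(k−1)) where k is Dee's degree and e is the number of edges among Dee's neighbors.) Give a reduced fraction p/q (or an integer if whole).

0

Dee's neighbors: Ana and Fay (k = 2).
Possible neighbor pairs: C(2,2) = 1. Edges among them: none → e = 0.
Clustering(Dee) = 0/1.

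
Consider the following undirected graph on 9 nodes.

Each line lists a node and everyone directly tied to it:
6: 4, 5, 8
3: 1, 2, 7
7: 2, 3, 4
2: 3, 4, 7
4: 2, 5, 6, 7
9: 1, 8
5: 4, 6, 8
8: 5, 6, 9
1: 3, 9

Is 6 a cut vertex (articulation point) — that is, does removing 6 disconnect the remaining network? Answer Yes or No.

Even without 6, every remaining node can still reach every other (the residual graph is connected), so 6 is not a cut vertex.

No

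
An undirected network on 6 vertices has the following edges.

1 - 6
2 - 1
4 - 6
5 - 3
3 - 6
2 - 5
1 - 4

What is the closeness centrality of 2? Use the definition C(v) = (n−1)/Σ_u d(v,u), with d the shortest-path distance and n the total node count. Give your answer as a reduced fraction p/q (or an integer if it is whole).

Distances from 2: 1:1, 3:2, 4:2, 5:1, 6:2. Sum = 8.
n = 6, so closeness = 5/8.

5/8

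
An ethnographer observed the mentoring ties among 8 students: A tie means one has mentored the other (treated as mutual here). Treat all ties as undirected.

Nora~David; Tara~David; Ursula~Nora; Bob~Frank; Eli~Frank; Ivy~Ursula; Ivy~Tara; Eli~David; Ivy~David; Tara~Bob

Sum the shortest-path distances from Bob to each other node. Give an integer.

14

Distances from Bob: David:2, Eli:2, Frank:1, Ivy:2, Nora:3, Tara:1, Ursula:3.
Sum = 2 + 2 + 1 + 2 + 3 + 1 + 3 = 14.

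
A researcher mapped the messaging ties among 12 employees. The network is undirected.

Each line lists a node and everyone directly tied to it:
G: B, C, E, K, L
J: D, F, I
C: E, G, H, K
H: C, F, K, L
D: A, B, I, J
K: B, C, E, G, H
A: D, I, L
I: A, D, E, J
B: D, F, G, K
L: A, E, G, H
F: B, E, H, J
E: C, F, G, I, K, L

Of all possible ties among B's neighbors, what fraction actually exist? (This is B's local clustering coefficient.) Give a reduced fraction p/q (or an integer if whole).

B's neighbors: D, F, G, and K (k = 4).
Possible neighbor pairs: C(4,2) = 6. Edges among them: G–K → e = 1.
Clustering(B) = 1/6.

1/6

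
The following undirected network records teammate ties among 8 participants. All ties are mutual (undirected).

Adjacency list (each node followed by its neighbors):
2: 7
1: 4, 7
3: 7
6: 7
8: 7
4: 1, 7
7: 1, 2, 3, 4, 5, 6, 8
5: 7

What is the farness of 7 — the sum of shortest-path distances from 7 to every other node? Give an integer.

Distances from 7: 1:1, 2:1, 3:1, 4:1, 5:1, 6:1, 8:1.
Sum = 1 + 1 + 1 + 1 + 1 + 1 + 1 = 7.

7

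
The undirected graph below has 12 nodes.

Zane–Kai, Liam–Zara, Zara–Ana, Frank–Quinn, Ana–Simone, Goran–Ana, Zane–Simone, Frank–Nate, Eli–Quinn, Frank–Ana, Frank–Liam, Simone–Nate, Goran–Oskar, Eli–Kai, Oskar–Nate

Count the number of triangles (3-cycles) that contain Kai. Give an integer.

0

Kai's neighbors are Eli and Zane, but none of them are tied to each other, so no triangle contains Kai.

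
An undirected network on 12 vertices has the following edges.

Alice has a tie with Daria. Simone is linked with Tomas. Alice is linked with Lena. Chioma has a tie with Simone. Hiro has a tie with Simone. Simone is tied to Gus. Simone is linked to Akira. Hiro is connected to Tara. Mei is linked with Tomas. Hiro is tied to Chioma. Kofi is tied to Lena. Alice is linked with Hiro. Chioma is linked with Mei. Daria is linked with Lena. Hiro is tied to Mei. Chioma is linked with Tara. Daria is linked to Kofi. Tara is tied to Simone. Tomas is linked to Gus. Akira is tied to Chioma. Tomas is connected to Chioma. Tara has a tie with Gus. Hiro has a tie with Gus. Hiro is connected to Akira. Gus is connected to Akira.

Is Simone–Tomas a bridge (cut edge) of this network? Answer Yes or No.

No

Even without that edge, Simone still reaches Tomas via Simone – Chioma – Tomas, so the network stays connected. Not a bridge.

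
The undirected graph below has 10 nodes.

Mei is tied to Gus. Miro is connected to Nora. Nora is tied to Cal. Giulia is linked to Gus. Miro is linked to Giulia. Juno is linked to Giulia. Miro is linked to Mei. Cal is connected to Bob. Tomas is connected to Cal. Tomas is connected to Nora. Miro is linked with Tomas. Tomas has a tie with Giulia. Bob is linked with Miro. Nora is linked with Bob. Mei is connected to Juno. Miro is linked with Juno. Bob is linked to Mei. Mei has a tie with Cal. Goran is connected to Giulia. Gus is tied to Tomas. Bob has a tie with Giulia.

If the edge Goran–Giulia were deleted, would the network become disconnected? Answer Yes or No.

Yes

Without the Goran–Giulia edge there is no alternate route between Goran and Giulia, so the network disconnects. It is a bridge.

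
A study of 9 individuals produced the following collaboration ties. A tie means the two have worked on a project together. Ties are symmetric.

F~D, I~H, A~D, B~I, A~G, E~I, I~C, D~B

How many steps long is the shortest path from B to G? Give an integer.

3

One shortest route is B – D – A – G, which uses 3 edges, and at distance 2 from B we only reach {A, C, E, F, H}, which does not include G. So d(B,G) = 3.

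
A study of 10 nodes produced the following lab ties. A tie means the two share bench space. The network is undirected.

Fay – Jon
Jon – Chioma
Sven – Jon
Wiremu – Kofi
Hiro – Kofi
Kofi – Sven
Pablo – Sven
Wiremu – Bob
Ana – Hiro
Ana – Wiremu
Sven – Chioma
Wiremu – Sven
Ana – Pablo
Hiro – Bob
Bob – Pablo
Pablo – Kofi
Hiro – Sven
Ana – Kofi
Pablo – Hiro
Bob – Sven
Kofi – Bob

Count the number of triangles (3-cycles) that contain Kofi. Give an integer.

11

Kofi's neighbors: Ana, Bob, Hiro, Pablo, Sven, and Wiremu.
Neighbor pairs that are themselves tied: Kofi–Ana–Hiro; Kofi–Ana–Pablo; Kofi–Ana–Wiremu; Kofi–Bob–Hiro; Kofi–Bob–Pablo; Kofi–Bob–Sven; Kofi–Bob–Wiremu; Kofi–Hiro–Pablo; Kofi–Hiro–Sven; Kofi–Pablo–Sven; Kofi–Sven–Wiremu. Each forms one triangle with Kofi, for 11 in total.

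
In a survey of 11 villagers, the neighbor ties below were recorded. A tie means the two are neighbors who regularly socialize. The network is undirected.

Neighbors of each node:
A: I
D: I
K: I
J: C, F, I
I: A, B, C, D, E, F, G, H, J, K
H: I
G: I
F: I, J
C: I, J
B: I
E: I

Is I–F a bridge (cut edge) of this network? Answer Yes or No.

No

Even without that edge, I still reaches F via I – J – F, so the network stays connected. Not a bridge.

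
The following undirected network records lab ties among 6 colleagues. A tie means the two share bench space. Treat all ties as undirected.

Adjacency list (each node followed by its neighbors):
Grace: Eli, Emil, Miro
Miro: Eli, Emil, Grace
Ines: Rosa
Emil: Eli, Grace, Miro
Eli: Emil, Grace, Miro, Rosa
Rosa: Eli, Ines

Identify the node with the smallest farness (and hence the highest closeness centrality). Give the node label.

Eli

Farness (sum of distances to all others) for each node — Eli:6, Emil:8, Grace:8, Ines:12, Miro:8, Rosa:8.
The smallest farness is 6, for Eli, so Eli has the highest closeness.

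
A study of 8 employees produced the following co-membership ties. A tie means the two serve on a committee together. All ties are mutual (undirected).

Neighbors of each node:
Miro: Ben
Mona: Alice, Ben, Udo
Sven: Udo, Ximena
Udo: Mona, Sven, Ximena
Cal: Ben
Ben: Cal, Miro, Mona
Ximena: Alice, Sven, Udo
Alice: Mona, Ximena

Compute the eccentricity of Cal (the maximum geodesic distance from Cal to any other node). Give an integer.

Distances from Cal: Alice:3, Ben:1, Miro:2, Mona:2, Sven:4, Udo:3, Ximena:4.
The largest is 4 (to Ximena and Sven), so the eccentricity of Cal is 4.

4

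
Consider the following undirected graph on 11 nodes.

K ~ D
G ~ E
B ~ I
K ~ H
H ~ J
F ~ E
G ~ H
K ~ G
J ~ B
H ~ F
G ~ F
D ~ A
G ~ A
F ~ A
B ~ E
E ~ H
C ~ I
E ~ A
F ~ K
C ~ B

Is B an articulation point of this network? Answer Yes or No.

Yes

Removing B leaves {A, D, E, F, G, H, J, and K} with no path to {C and I}, so the network splits into 2 components. B is a cut vertex.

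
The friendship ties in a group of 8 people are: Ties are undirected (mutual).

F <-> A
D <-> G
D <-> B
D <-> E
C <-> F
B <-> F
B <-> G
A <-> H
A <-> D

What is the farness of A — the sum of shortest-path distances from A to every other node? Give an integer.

11

Distances from A: B:2, C:2, D:1, E:2, F:1, G:2, H:1.
Sum = 2 + 2 + 1 + 2 + 1 + 2 + 1 = 11.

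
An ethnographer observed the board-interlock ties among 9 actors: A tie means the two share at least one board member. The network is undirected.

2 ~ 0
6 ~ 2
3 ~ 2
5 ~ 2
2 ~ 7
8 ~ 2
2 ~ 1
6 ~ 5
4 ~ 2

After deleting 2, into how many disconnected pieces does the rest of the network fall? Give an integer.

7

Without 2, the remaining ties split the others into: {5, 6}; {1}; {8}; {0}; {3}; {7}; {4}.
That's 7 separate components.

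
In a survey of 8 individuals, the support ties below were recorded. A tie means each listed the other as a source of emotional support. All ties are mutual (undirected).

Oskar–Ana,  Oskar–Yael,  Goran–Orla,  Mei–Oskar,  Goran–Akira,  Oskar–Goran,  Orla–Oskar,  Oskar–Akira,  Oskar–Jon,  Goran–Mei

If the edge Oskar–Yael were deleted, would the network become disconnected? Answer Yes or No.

Yes

Without the Oskar–Yael edge there is no alternate route between Oskar and Yael, so the network disconnects. It is a bridge.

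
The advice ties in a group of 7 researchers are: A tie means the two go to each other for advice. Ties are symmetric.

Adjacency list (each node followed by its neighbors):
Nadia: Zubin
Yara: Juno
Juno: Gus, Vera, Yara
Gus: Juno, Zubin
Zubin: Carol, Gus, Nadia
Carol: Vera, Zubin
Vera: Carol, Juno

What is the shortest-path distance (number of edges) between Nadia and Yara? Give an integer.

4

One shortest route is Nadia – Zubin – Gus – Juno – Yara, which uses 4 edges, and at distance 3 from Nadia we only reach {Juno, Vera}, which does not include Yara. So d(Nadia,Yara) = 4.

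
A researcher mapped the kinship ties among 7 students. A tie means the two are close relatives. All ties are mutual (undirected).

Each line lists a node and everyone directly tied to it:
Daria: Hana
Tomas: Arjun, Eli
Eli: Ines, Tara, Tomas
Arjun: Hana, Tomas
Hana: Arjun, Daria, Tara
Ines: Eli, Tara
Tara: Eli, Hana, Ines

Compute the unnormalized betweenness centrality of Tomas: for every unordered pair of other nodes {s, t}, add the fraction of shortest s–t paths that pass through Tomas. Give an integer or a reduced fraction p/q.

3/2

Pairs whose geodesics pass through Tomas — Eli–Arjun: 1; Arjun–Ines: 1/2.
All other pairs contribute 0.
Summing the contributions gives betweenness(Tomas) = 3/2.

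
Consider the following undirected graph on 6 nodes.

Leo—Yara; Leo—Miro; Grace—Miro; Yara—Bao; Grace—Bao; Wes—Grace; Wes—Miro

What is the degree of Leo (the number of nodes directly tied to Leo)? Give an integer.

Leo is directly tied to Miro and Yara. That is 2 neighbors, so the degree of Leo is 2.

2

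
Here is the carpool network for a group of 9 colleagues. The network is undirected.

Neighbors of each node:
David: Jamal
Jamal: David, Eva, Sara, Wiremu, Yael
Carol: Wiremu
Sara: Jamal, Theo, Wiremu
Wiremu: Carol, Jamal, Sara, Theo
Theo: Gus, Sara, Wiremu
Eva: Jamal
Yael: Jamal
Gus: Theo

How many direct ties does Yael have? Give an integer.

Yael is directly tied to Jamal. That is 1 neighbor, so the degree of Yael is 1.

1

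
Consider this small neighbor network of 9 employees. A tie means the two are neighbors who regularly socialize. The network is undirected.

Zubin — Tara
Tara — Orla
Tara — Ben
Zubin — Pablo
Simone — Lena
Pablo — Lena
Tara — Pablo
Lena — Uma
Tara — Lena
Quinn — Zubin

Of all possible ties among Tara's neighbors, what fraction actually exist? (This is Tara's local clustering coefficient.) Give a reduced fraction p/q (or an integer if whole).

1/5

Tara's neighbors: Ben, Lena, Orla, Pablo, and Zubin (k = 5).
Possible neighbor pairs: C(5,2) = 10. Edges among them: Lena–Pablo, Pablo–Zubin → e = 2.
Clustering(Tara) = 2/10 = 1/5.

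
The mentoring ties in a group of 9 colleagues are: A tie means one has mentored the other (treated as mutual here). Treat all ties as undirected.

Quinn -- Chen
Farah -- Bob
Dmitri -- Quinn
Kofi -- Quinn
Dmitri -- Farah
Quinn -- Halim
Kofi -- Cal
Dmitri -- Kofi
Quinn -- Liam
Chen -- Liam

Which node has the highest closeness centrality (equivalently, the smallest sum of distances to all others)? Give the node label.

Quinn

Farness (sum of distances to all others) for each node — Bob:25, Cal:21, Chen:18, Dmitri:13, Farah:18, Halim:19, Kofi:14, Liam:18, Quinn:12.
The smallest farness is 12, for Quinn, so Quinn has the highest closeness.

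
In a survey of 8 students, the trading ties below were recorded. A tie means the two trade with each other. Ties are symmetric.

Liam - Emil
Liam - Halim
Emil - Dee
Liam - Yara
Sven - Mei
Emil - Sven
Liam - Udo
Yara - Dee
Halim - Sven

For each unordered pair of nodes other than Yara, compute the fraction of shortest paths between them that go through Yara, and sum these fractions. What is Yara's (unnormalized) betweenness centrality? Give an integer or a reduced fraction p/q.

4/3

Pairs whose geodesics pass through Yara — Halim–Dee: 1/3; Dee–Udo: 1/2; Dee–Liam: 1/2.
All other pairs contribute 0.
Summing the contributions gives betweenness(Yara) = 4/3.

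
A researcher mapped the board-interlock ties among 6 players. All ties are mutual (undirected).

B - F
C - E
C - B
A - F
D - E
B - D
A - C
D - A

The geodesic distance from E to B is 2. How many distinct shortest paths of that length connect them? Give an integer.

2

The shortest distance is 2. The length-2 paths are: E–C–B; E–D–B.
That gives 2 distinct shortest paths.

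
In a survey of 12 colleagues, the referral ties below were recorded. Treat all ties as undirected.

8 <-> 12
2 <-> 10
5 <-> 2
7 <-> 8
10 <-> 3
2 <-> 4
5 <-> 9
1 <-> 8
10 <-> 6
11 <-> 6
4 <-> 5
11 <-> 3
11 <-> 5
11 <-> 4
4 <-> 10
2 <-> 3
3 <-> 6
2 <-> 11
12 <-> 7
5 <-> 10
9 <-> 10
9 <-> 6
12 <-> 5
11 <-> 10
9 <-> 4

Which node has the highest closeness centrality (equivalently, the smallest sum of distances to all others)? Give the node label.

5

Farness (sum of distances to all others) for each node — 1:38, 2:21, 3:26, 4:21, 5:17, 6:26, 7:29, 8:28, 9:22, 10:19, 11:20, 12:21.
The smallest farness is 17, for 5, so 5 has the highest closeness.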